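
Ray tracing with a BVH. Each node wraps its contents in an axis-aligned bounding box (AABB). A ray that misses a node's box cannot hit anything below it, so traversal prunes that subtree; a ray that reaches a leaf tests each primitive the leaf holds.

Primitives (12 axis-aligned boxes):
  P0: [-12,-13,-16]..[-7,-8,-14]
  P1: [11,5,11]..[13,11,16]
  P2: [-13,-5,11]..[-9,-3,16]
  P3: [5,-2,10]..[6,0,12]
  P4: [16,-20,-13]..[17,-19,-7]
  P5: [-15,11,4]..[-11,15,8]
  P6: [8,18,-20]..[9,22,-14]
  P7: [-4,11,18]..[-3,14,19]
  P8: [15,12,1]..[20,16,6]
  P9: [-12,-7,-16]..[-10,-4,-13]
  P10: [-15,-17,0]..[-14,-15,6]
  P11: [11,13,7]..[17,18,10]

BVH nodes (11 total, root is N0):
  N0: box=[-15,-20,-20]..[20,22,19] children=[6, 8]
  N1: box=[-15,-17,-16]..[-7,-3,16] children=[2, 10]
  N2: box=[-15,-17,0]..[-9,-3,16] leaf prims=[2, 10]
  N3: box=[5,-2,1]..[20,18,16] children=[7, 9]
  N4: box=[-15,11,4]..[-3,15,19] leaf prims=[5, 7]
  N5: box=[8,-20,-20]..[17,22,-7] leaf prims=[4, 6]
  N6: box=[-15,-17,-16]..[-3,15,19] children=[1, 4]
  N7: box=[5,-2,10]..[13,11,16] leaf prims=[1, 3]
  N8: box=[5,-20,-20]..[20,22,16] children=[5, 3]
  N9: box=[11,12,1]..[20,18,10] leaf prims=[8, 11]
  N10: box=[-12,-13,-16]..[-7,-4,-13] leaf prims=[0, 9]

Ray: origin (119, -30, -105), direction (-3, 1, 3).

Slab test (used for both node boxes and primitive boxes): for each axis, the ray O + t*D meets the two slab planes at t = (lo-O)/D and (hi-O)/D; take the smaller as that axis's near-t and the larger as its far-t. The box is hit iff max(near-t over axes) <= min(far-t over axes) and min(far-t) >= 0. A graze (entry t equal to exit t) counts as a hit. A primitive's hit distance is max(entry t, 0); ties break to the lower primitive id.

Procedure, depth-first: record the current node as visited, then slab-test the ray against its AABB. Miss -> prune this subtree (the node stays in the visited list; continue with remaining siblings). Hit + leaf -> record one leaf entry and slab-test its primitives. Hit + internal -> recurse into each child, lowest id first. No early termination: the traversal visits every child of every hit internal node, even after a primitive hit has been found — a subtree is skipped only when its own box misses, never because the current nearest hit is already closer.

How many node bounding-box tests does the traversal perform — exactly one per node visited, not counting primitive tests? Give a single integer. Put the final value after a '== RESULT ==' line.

Walk:
N0 x:[33,134/3] y:[10,52] z:[85/3,124/3] -> hit [33,124/3], descend [6, 8]
  N6 x:[122/3,134/3] y:[13,45] z:[89/3,124/3] -> hit [122/3,124/3], descend [1, 4]
    N1 x:[42,134/3] y:[13,27] z:[89/3,121/3] -> miss, prune
    N4 x:[122/3,134/3] y:[41,45] z:[109/3,124/3] -> hit [41,124/3] leaf, test {P5(miss), P7@t=41}
  N8 x:[33,38] y:[10,52] z:[85/3,121/3] -> hit [33,38], descend [3, 5]
    N3 x:[33,38] y:[28,48] z:[106/3,121/3] -> hit [106/3,38], descend [7, 9]
      N7 x:[106/3,38] y:[28,41] z:[115/3,121/3] -> miss, prune
      N9 x:[33,36] y:[42,48] z:[106/3,115/3] -> miss, prune
    N5 x:[34,37] y:[10,52] z:[85/3,98/3] -> miss, prune

order=[0, 6, 1, 4, 8, 3, 7, 9, 5]  |boxes|=9  |leaves|=1  hit=P7

== RESULT ==
9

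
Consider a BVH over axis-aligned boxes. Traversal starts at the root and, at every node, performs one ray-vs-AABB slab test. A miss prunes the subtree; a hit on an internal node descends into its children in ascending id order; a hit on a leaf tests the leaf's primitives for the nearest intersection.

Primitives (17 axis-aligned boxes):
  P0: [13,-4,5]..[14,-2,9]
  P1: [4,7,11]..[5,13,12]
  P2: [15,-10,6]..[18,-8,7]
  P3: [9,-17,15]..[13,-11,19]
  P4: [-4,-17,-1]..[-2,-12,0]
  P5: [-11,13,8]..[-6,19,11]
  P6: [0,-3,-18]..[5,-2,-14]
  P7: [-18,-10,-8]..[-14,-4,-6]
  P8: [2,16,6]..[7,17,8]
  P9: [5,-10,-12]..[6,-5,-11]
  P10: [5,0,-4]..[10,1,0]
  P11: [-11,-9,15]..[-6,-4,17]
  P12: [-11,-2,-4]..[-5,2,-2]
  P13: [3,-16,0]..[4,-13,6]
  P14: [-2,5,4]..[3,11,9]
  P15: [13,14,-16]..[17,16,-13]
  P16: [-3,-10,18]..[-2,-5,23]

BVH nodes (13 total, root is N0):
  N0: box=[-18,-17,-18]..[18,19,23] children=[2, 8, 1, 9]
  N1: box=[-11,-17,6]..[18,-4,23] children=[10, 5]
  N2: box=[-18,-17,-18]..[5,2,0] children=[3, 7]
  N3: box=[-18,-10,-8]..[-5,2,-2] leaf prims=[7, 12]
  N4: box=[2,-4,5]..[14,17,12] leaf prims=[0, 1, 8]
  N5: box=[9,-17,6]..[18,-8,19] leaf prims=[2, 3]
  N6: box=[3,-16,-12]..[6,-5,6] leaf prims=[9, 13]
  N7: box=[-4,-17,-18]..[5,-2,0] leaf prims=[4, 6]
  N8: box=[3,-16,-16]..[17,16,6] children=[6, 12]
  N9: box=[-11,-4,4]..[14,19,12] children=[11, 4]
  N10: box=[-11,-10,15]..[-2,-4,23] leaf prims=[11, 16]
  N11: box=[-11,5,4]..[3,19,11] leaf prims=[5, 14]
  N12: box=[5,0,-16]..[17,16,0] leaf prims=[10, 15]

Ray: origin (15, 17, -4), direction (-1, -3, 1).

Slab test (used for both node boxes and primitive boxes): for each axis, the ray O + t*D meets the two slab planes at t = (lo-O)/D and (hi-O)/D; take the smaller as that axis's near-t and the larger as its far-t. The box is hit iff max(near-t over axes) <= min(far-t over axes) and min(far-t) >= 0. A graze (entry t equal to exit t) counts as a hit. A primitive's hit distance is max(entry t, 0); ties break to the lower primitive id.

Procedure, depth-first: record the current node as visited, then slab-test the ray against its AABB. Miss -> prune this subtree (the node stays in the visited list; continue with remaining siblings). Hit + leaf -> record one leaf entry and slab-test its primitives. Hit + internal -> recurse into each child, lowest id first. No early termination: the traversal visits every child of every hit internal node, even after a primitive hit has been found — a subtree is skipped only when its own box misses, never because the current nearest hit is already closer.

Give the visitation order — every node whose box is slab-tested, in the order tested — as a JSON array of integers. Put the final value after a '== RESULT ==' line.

Trace the traversal:
N0 x:[-3,33] y:[-2/3,34/3] z:[-14,27] -> hit [-2/3,34/3], descend [1, 2, 8, 9]
  N1 x:[-3,26] y:[7,34/3] z:[10,27] -> hit [10,34/3], descend [5, 10]
    N5 x:[-3,6] y:[25/3,34/3] z:[10,23] -> miss, prune
    N10 x:[17,26] y:[7,9] z:[19,27] -> miss, prune
  N2 x:[10,33] y:[5,34/3] z:[-14,4] -> miss, prune
  N8 x:[-2,12] y:[1/3,11] z:[-12,10] -> hit [1/3,10], descend [6, 12]
    N6 x:[9,12] y:[22/3,11] z:[-8,10] -> hit [9,10] leaf, test {P9(miss), P13(miss)}
    N12 x:[-2,10] y:[1/3,17/3] z:[-12,4] -> hit [1/3,4] leaf, test {P10(miss), P15(miss)}
  N9 x:[1,26] y:[-2/3,7] z:[8,16] -> miss, prune

Summary -> nodes [0, 1, 5, 10, 2, 8, 6, 12, 9]; box-tests=9; leaf-entries=2; first=miss

== RESULT ==
[0, 1, 5, 10, 2, 8, 6, 12, 9]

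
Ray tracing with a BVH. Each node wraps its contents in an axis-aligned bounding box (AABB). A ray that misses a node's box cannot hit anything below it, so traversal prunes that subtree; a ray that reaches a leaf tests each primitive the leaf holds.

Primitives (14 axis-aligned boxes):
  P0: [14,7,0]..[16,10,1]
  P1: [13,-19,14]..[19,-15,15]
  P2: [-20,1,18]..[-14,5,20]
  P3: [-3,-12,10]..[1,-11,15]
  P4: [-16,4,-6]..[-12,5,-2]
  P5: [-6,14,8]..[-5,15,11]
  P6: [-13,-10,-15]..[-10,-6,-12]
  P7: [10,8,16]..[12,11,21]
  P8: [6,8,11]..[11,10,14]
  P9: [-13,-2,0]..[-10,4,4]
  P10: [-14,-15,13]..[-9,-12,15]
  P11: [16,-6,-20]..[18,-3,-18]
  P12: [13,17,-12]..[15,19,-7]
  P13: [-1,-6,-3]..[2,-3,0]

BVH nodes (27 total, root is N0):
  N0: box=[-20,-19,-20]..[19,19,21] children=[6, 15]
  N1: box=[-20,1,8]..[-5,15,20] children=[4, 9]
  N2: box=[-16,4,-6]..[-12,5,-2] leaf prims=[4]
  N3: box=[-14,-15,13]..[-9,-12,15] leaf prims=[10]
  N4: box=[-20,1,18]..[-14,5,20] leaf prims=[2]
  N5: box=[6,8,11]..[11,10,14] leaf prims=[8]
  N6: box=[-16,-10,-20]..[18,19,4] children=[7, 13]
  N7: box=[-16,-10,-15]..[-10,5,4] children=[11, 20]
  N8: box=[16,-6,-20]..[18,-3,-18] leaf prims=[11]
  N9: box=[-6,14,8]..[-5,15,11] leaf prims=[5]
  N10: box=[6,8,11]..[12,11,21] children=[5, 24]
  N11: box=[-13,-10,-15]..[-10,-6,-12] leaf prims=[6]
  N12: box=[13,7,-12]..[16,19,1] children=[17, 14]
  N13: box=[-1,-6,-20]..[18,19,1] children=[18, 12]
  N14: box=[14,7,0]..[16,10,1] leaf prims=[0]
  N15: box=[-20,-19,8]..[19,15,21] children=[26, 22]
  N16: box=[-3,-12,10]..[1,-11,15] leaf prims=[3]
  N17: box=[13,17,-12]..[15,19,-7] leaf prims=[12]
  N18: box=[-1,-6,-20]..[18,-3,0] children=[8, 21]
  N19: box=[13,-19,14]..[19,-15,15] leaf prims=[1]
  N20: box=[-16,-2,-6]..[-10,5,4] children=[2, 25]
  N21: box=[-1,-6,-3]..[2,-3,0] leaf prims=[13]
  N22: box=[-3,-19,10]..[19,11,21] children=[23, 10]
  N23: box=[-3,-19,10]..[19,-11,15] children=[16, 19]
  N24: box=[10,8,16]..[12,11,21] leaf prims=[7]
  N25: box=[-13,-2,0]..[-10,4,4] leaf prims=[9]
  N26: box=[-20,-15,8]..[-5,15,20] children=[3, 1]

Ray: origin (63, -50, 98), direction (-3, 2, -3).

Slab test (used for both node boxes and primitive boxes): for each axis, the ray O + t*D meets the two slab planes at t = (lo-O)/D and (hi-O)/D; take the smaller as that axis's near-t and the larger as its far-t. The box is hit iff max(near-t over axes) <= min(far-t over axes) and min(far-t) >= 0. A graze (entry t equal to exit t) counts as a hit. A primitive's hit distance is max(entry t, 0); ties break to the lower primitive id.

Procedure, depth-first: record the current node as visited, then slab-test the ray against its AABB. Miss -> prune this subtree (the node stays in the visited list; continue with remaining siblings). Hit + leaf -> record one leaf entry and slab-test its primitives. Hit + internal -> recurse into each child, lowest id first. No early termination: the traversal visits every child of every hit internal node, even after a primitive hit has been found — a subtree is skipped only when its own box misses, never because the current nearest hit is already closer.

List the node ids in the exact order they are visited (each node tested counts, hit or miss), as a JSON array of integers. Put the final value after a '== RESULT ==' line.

Traverse from the root:
N0 x:[44/3,83/3] y:[31/2,69/2] z:[77/3,118/3] -> hit [77/3,83/3], descend [6, 15]
  N6 x:[15,79/3] y:[20,69/2] z:[94/3,118/3] -> miss, prune
  N15 x:[44/3,83/3] y:[31/2,65/2] z:[77/3,30] -> hit [77/3,83/3], descend [22, 26]
    N22 x:[44/3,22] y:[31/2,61/2] z:[77/3,88/3] -> miss, prune
    N26 x:[68/3,83/3] y:[35/2,65/2] z:[26,30] -> hit [26,83/3], descend [1, 3]
      N1 x:[68/3,83/3] y:[51/2,65/2] z:[26,30] -> hit [26,83/3], descend [4, 9]
        N4 x:[77/3,83/3] y:[51/2,55/2] z:[26,80/3] -> hit [26,80/3] leaf, test {P2@t=26}
        N9 x:[68/3,23] y:[32,65/2] z:[29,30] -> miss, prune
      N3 x:[24,77/3] y:[35/2,19] z:[83/3,85/3] -> miss, prune

order=[0, 6, 15, 22, 26, 1, 4, 9, 3]  |boxes|=9  |leaves|=1  hit=P2

== RESULT ==
[0, 6, 15, 22, 26, 1, 4, 9, 3]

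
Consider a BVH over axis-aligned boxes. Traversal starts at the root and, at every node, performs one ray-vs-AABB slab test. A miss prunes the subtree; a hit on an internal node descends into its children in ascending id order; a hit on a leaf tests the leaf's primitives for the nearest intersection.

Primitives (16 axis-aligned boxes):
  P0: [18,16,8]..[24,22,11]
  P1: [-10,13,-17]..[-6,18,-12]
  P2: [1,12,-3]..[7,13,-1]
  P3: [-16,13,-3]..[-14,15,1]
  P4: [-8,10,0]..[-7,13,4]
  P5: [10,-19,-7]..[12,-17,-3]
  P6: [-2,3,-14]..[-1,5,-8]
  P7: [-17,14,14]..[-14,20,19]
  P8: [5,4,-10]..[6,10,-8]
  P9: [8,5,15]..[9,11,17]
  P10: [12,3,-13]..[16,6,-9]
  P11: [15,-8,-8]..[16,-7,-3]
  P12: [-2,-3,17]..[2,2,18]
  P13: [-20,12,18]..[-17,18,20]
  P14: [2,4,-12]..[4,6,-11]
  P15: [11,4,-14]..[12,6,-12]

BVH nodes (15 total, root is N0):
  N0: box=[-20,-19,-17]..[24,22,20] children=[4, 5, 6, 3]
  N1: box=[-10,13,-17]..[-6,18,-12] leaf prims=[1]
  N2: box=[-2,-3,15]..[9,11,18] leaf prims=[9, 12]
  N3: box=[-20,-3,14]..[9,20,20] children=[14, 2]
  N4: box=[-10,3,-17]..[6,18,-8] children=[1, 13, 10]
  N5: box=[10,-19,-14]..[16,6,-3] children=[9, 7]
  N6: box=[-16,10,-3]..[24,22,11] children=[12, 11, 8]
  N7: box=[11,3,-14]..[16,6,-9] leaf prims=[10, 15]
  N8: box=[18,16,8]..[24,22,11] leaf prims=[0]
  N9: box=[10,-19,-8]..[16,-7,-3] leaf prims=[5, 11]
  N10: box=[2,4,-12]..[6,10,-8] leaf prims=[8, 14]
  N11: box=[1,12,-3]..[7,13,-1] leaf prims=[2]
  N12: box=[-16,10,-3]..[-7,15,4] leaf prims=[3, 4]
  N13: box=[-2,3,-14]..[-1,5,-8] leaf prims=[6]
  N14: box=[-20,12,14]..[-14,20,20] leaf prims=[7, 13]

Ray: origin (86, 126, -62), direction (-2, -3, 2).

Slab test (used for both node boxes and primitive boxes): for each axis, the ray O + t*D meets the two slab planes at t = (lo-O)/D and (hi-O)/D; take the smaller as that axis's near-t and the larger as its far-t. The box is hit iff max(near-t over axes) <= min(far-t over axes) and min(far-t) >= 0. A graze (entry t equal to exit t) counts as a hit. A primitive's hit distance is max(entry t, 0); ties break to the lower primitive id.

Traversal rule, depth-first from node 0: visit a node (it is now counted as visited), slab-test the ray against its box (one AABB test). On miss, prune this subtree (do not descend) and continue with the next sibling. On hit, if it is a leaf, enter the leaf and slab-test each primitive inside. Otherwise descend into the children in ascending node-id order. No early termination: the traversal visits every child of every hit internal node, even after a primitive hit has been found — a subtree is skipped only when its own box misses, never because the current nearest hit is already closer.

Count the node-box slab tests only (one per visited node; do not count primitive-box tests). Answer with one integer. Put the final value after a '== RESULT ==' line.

Trace the traversal:
N0 x:[31,53] y:[104/3,145/3] z:[45/2,41] -> hit [104/3,41], descend [3, 4, 5, 6]
  N3 x:[77/2,53] y:[106/3,43] z:[38,41] -> hit [77/2,41], descend [2, 14]
    N2 x:[77/2,44] y:[115/3,43] z:[77/2,40] -> hit [77/2,40] leaf, test {P9@t=77/2, P12(miss)}
    N14 x:[50,53] y:[106/3,38] z:[38,41] -> miss, prune
  N4 x:[40,48] y:[36,41] z:[45/2,27] -> miss, prune
  N5 x:[35,38] y:[40,145/3] z:[24,59/2] -> miss, prune
  N6 x:[31,51] y:[104/3,116/3] z:[59/2,73/2] -> hit [104/3,73/2], descend [8, 11, 12]
    N8 x:[31,34] y:[104/3,110/3] z:[35,73/2] -> miss, prune
    N11 x:[79/2,85/2] y:[113/3,38] z:[59/2,61/2] -> miss, prune
    N12 x:[93/2,51] y:[37,116/3] z:[59/2,33] -> miss, prune

Visited [0, 3, 2, 14, 4, 5, 6, 8, 11, 12]. Tests: 10 box, 1 leaf. Nearest: P9.

== RESULT ==
10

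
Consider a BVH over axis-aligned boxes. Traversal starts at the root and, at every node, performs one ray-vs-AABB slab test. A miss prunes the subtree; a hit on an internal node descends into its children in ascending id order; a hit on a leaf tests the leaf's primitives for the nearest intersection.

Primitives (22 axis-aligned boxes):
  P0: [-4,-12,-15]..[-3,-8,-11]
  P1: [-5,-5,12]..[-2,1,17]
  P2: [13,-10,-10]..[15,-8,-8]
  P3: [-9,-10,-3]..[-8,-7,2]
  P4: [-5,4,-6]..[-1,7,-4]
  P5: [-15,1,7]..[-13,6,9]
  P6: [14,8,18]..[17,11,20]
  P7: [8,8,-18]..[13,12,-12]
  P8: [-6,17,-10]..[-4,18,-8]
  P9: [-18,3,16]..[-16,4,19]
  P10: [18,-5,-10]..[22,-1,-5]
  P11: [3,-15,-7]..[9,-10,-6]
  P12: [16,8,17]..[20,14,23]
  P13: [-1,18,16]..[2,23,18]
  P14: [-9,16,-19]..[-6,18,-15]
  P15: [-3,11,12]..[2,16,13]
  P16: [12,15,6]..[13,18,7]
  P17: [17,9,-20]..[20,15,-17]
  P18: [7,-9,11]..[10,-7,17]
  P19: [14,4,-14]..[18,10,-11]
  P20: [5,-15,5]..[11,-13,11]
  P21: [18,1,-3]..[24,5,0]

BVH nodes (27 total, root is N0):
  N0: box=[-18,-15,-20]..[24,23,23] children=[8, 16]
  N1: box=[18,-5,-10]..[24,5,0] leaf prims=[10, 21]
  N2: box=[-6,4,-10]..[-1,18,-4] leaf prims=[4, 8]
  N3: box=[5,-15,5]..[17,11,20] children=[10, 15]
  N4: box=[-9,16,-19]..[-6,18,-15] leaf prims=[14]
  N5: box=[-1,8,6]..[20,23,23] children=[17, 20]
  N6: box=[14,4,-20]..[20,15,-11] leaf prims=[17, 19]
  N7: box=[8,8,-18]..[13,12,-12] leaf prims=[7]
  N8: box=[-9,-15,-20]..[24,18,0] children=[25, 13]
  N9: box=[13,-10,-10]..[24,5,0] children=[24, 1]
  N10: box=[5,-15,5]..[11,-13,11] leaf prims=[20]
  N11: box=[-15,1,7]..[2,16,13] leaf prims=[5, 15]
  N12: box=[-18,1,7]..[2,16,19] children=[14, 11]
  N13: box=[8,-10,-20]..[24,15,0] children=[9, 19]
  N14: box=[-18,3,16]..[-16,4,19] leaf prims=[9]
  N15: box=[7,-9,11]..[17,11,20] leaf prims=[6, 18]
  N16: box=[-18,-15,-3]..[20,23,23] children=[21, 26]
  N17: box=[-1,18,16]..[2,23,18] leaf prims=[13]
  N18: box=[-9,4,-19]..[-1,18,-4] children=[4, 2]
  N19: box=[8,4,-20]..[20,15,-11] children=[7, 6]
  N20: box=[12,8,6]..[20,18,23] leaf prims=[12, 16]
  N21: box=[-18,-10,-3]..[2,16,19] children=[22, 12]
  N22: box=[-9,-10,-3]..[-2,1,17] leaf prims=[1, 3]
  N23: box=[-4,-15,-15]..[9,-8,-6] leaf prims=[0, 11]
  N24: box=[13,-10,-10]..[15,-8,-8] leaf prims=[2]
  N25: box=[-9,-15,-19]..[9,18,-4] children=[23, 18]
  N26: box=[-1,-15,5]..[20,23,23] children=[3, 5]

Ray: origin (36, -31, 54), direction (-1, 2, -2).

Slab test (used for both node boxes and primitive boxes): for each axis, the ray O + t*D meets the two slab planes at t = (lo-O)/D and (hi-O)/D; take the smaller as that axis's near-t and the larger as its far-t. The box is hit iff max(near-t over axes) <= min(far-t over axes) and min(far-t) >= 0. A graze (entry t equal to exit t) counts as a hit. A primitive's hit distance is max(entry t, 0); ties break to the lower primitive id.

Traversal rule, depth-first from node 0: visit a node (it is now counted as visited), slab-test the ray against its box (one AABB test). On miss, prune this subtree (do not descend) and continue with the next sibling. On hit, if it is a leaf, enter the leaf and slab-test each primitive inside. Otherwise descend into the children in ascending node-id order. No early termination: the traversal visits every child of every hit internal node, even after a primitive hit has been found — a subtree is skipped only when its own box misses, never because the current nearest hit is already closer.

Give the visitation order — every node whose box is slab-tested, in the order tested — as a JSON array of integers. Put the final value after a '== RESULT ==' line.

Trace the traversal:
N0 x:[12,54] y:[8,27] z:[31/2,37] -> hit [31/2,27], descend [8, 16]
  N8 x:[12,45] y:[8,49/2] z:[27,37] -> miss, prune
  N16 x:[16,54] y:[8,27] z:[31/2,57/2] -> hit [16,27], descend [21, 26]
    N21 x:[34,54] y:[21/2,47/2] z:[35/2,57/2] -> miss, prune
    N26 x:[16,37] y:[8,27] z:[31/2,49/2] -> hit [16,49/2], descend [3, 5]
      N3 x:[19,31] y:[8,21] z:[17,49/2] -> hit [19,21], descend [10, 15]
        N10 x:[25,31] y:[8,9] z:[43/2,49/2] -> miss, prune
        N15 x:[19,29] y:[11,21] z:[17,43/2] -> hit [19,21] leaf, test {P6(miss), P18(miss)}
      N5 x:[16,37] y:[39/2,27] z:[31/2,24] -> hit [39/2,24], descend [17, 20]
        N17 x:[34,37] y:[49/2,27] z:[18,19] -> miss, prune
        N20 x:[16,24] y:[39/2,49/2] z:[31/2,24] -> hit [39/2,24] leaf, test {P12(miss), P16@t=47/2}

order=[0, 8, 16, 21, 26, 3, 10, 15, 5, 17, 20]  |boxes|=11  |leaves|=2  hit=P16

== RESULT ==
[0, 8, 16, 21, 26, 3, 10, 15, 5, 17, 20]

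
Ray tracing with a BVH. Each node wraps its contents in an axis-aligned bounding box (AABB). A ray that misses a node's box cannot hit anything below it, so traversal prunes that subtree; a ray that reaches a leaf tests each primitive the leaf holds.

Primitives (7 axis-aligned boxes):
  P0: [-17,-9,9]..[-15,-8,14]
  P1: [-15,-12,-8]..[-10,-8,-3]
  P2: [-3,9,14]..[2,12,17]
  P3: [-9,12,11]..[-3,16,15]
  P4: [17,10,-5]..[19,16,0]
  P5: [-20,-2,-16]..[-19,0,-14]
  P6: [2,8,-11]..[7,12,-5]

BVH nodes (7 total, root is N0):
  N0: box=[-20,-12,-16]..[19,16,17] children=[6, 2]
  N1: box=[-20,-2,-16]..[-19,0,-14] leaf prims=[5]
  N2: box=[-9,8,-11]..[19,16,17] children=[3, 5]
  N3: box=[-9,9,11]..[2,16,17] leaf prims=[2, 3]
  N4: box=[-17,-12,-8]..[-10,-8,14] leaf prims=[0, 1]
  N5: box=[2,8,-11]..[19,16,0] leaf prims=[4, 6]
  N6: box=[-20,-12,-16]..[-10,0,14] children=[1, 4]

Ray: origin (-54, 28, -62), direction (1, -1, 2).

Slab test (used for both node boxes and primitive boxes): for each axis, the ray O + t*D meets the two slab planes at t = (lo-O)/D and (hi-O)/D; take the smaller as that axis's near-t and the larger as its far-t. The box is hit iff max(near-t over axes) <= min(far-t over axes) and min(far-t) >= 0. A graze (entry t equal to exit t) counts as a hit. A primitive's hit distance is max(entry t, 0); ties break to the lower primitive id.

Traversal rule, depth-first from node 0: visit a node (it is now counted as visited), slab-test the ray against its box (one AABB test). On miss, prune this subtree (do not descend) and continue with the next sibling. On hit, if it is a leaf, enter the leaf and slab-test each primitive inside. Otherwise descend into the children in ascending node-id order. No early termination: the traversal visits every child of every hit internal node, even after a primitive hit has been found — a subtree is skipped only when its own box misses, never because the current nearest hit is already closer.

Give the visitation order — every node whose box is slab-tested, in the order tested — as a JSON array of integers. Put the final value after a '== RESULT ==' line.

Walk:
N0 x:[34,73] y:[12,40] z:[23,79/2] -> hit [34,79/2], descend [2, 6]
  N2 x:[45,73] y:[12,20] z:[51/2,79/2] -> miss, prune
  N6 x:[34,44] y:[28,40] z:[23,38] -> hit [34,38], descend [1, 4]
    N1 x:[34,35] y:[28,30] z:[23,24] -> miss, prune
    N4 x:[37,44] y:[36,40] z:[27,38] -> hit [37,38] leaf, test {P0@t=37, P1(miss)}

order=[0, 2, 6, 1, 4]  |boxes|=5  |leaves|=1  hit=P0

== RESULT ==
[0, 2, 6, 1, 4]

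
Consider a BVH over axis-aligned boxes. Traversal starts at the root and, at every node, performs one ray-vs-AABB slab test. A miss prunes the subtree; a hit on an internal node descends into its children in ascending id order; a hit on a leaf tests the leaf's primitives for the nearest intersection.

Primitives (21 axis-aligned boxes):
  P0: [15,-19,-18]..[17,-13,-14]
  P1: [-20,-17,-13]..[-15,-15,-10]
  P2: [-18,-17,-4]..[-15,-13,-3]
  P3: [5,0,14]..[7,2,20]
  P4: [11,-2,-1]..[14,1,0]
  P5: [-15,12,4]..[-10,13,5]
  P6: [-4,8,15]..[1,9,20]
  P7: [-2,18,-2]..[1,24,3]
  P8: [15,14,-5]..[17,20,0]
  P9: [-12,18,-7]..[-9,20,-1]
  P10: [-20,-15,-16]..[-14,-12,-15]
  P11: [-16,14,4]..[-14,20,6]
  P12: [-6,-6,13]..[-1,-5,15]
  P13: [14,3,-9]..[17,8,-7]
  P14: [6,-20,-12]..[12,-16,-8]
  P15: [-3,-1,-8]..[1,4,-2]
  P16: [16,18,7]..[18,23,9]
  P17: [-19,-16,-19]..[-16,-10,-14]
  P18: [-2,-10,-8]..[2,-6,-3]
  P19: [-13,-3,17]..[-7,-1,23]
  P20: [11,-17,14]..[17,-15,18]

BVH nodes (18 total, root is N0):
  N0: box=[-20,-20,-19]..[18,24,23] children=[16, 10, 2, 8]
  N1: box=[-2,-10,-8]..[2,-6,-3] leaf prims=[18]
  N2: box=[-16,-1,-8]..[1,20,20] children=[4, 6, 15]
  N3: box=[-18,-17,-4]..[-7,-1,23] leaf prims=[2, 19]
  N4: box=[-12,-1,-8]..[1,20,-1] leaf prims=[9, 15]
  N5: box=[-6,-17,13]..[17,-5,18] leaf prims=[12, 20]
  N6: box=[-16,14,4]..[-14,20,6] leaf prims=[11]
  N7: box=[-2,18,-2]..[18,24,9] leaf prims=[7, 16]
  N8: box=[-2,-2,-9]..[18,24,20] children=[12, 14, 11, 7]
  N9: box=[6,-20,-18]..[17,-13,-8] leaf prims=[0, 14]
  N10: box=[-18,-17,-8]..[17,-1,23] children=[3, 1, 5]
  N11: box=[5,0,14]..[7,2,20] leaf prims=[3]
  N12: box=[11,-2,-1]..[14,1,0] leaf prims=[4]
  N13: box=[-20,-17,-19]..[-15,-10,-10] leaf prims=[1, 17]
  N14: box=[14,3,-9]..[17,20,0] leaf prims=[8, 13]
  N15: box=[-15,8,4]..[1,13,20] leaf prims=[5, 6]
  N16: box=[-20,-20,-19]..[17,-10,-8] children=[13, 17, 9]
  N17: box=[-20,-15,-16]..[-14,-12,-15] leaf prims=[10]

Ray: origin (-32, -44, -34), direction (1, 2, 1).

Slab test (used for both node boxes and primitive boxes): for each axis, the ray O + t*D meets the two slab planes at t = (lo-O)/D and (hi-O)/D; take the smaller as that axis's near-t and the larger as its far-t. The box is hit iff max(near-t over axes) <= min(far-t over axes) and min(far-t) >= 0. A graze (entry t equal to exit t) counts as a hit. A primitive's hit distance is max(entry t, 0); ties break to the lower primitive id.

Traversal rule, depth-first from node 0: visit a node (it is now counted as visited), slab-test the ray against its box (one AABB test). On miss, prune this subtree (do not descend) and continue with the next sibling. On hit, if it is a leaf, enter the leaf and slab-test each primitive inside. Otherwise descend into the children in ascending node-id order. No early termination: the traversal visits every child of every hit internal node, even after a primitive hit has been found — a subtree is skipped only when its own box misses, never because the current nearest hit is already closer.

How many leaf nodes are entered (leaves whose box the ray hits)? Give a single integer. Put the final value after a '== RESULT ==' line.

Walk:
N0 x:[12,50] y:[12,34] z:[15,57] -> hit [15,34], descend [2, 8, 10, 16]
  N2 x:[16,33] y:[43/2,32] z:[26,54] -> hit [26,32], descend [4, 6, 15]
    N4 x:[20,33] y:[43/2,32] z:[26,33] -> hit [26,32] leaf, test {P9(miss), P15(miss)}
    N6 x:[16,18] y:[29,32] z:[38,40] -> miss, prune
    N15 x:[17,33] y:[26,57/2] z:[38,54] -> miss, prune
  N8 x:[30,50] y:[21,34] z:[25,54] -> hit [30,34], descend [7, 11, 12, 14]
    N7 x:[30,50] y:[31,34] z:[32,43] -> hit [32,34] leaf, test {P7@t=32, P16(miss)}
    N11 x:[37,39] y:[22,23] z:[48,54] -> miss, prune
    N12 x:[43,46] y:[21,45/2] z:[33,34] -> miss, prune
    N14 x:[46,49] y:[47/2,32] z:[25,34] -> miss, prune
  N10 x:[14,49] y:[27/2,43/2] z:[26,57] -> miss, prune
  N16 x:[12,49] y:[12,17] z:[15,26] -> hit [15,17], descend [9, 13, 17]
    N9 x:[38,49] y:[12,31/2] z:[16,26] -> miss, prune
    N13 x:[12,17] y:[27/2,17] z:[15,24] -> hit [15,17] leaf, test {P1(miss), P17@t=15}
    N17 x:[12,18] y:[29/2,16] z:[18,19] -> miss, prune

Summary -> nodes [0, 2, 4, 6, 15, 8, 7, 11, 12, 14, 10, 16, 9, 13, 17]; box-tests=15; leaf-entries=3; first=P17

== RESULT ==
3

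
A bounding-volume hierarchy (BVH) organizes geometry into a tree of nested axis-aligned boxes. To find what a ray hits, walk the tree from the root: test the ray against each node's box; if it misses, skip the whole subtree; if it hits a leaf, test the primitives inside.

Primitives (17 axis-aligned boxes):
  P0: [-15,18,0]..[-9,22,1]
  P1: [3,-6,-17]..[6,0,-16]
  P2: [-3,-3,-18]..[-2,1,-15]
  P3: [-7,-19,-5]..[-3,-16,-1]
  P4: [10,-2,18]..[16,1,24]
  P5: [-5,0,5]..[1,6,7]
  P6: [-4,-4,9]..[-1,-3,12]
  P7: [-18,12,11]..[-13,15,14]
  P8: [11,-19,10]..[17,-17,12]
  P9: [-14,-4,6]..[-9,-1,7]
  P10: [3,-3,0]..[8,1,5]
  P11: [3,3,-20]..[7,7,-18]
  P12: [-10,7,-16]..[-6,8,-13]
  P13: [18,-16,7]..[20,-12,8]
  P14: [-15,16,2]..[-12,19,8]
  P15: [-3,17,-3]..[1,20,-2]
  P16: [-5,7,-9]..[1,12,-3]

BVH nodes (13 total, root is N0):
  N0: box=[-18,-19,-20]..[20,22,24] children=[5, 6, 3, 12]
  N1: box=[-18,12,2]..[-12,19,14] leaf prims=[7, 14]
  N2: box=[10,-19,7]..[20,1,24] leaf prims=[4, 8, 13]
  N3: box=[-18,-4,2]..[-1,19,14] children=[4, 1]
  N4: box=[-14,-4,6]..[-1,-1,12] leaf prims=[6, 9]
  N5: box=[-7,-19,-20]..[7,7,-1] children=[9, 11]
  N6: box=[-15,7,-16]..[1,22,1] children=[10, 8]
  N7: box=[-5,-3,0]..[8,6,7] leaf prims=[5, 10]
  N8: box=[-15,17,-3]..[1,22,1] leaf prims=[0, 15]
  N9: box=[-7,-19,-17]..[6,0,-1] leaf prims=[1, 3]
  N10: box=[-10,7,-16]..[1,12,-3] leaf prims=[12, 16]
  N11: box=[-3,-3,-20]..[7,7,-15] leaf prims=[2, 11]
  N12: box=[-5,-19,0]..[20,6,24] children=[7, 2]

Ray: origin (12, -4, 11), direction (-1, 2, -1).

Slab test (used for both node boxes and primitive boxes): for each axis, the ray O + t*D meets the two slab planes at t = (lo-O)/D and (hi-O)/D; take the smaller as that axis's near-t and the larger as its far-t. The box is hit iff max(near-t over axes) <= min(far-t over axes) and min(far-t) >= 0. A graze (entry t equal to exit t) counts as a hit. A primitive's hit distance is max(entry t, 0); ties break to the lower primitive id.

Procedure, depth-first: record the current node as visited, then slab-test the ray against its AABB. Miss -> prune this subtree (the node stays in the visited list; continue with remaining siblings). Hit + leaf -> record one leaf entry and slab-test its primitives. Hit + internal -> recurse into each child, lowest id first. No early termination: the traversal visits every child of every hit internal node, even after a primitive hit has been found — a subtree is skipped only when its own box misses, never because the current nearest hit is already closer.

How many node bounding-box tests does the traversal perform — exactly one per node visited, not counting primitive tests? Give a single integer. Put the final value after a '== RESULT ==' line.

Traverse from the root:
N0 x:[-8,30] y:[-15/2,13] z:[-13,31] -> hit [-15/2,13], descend [3, 5, 6, 12]
  N3 x:[13,30] y:[0,23/2] z:[-3,9] -> miss, prune
  N5 x:[5,19] y:[-15/2,11/2] z:[12,31] -> miss, prune
  N6 x:[11,27] y:[11/2,13] z:[10,27] -> hit [11,13], descend [8, 10]
    N8 x:[11,27] y:[21/2,13] z:[10,14] -> hit [11,13] leaf, test {P0(miss), P15(miss)}
    N10 x:[11,22] y:[11/2,8] z:[14,27] -> miss, prune
  N12 x:[-8,17] y:[-15/2,5] z:[-13,11] -> hit [-15/2,5], descend [2, 7]
    N2 x:[-8,2] y:[-15/2,5/2] z:[-13,4] -> hit [-15/2,2] leaf, test {P4(miss), P8(miss), P13(miss)}
    N7 x:[4,17] y:[1/2,5] z:[4,11] -> hit [4,5] leaf, test {P5(miss), P10(miss)}

Summary -> nodes [0, 3, 5, 6, 8, 10, 12, 2, 7]; box-tests=9; leaf-entries=3; first=miss

== RESULT ==
9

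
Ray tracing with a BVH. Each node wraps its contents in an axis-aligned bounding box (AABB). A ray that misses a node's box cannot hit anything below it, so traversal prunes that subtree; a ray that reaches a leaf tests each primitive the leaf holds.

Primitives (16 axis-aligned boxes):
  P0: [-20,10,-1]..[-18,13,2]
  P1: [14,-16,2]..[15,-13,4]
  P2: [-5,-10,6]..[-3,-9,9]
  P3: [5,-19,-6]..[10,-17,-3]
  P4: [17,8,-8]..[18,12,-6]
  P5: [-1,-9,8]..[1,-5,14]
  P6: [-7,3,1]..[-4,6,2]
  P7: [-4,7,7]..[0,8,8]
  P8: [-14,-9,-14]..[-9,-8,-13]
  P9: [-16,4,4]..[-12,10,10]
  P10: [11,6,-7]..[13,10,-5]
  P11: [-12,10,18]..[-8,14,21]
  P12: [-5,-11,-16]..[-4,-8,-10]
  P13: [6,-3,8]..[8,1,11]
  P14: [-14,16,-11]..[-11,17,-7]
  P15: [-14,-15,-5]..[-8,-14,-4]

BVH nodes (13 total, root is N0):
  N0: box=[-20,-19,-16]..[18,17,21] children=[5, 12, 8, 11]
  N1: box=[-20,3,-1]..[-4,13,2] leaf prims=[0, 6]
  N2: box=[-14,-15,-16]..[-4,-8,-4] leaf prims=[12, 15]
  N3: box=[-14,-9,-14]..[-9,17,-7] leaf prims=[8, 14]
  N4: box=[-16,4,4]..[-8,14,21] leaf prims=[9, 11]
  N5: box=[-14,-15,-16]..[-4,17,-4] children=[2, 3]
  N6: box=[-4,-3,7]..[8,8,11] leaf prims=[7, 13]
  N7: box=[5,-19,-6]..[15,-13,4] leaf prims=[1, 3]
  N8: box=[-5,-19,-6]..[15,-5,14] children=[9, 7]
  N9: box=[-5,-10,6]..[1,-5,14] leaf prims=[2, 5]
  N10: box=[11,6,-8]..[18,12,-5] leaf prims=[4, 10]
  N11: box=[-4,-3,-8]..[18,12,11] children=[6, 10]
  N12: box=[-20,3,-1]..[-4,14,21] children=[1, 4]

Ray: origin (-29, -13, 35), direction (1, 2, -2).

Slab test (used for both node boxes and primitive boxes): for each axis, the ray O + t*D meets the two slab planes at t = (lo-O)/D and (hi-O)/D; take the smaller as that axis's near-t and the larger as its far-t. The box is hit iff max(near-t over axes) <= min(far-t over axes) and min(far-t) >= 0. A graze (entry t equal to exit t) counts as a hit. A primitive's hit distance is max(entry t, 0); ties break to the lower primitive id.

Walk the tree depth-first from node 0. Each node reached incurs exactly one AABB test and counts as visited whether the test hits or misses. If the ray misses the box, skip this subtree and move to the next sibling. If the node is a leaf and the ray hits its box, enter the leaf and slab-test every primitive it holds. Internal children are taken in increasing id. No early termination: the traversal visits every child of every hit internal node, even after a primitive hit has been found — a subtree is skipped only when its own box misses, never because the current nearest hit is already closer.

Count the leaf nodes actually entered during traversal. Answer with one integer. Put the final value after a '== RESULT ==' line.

Trace the traversal:
N0 x:[9,47] y:[-3,15] z:[7,51/2] -> hit [9,15], descend [5, 8, 11, 12]
  N5 x:[15,25] y:[-1,15] z:[39/2,51/2] -> miss, prune
  N8 x:[24,44] y:[-3,4] z:[21/2,41/2] -> miss, prune
  N11 x:[25,47] y:[5,25/2] z:[12,43/2] -> miss, prune
  N12 x:[9,25] y:[8,27/2] z:[7,18] -> hit [9,27/2], descend [1, 4]
    N1 x:[9,25] y:[8,13] z:[33/2,18] -> miss, prune
    N4 x:[13,21] y:[17/2,27/2] z:[7,31/2] -> hit [13,27/2] leaf, test {P9(miss), P11(miss)}

order=[0, 5, 8, 11, 12, 1, 4]  |boxes|=7  |leaves|=1  hit=miss

== RESULT ==
1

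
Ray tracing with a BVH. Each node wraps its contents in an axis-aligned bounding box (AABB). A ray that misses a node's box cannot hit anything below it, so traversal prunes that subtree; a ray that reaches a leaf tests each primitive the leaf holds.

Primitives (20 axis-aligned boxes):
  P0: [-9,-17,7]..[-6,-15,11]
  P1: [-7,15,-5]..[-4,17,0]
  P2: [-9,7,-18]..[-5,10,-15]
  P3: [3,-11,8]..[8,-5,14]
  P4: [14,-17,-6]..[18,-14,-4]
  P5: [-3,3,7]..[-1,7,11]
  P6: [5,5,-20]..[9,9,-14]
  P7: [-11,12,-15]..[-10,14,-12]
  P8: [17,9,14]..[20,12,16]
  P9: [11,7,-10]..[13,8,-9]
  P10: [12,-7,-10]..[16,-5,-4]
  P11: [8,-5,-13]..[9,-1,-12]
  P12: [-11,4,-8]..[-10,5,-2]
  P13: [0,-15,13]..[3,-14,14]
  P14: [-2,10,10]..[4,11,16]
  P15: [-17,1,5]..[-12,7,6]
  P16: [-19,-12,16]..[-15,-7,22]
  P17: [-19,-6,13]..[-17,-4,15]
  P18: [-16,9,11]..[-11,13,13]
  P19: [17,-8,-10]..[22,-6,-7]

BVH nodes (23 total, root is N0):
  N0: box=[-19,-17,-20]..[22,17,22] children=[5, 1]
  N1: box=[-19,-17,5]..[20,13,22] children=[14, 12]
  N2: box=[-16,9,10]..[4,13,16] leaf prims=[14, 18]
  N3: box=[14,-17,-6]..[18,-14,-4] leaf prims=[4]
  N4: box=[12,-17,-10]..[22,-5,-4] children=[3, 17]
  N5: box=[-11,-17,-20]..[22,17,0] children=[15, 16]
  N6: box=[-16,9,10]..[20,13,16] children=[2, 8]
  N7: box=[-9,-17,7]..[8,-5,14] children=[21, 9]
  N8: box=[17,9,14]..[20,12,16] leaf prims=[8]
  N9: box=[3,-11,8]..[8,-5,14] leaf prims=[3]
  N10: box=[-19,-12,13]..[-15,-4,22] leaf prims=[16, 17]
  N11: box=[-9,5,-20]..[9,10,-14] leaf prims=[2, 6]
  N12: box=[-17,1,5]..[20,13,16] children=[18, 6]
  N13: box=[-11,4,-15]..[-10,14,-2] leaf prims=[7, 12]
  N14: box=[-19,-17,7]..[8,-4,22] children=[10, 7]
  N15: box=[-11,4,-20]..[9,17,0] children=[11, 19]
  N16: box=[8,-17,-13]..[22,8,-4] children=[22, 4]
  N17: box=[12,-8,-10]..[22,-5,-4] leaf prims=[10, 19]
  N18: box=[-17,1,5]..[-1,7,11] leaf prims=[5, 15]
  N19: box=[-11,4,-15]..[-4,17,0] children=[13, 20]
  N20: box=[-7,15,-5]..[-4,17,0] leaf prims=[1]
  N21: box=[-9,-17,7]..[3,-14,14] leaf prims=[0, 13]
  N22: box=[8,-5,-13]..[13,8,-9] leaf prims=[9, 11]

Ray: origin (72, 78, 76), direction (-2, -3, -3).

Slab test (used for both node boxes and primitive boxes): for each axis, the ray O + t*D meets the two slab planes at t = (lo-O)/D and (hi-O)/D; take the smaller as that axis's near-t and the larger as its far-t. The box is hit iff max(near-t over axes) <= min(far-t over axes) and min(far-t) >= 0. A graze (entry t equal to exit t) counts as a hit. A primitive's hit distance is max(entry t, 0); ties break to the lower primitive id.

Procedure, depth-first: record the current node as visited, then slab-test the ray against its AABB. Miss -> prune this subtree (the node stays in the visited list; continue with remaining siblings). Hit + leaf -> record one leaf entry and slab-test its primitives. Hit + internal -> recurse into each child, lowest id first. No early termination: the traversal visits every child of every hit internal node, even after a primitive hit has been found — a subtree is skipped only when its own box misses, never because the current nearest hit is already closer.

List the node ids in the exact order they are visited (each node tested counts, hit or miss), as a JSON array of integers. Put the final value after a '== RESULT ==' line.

Walk:
N0 x:[25,91/2] y:[61/3,95/3] z:[18,32] -> hit [25,95/3], descend [1, 5]
  N1 x:[26,91/2] y:[65/3,95/3] z:[18,71/3] -> miss, prune
  N5 x:[25,83/2] y:[61/3,95/3] z:[76/3,32] -> hit [76/3,95/3], descend [15, 16]
    N15 x:[63/2,83/2] y:[61/3,74/3] z:[76/3,32] -> miss, prune
    N16 x:[25,32] y:[70/3,95/3] z:[80/3,89/3] -> hit [80/3,89/3], descend [4, 22]
      N4 x:[25,30] y:[83/3,95/3] z:[80/3,86/3] -> hit [83/3,86/3], descend [3, 17]
        N3 x:[27,29] y:[92/3,95/3] z:[80/3,82/3] -> miss, prune
        N17 x:[25,30] y:[83/3,86/3] z:[80/3,86/3] -> hit [83/3,86/3] leaf, test {P10@t=28, P19(miss)}
      N22 x:[59/2,32] y:[70/3,83/3] z:[85/3,89/3] -> miss, prune

Summary -> nodes [0, 1, 5, 15, 16, 4, 3, 17, 22]; box-tests=9; leaf-entries=1; first=P10

== RESULT ==
[0, 1, 5, 15, 16, 4, 3, 17, 22]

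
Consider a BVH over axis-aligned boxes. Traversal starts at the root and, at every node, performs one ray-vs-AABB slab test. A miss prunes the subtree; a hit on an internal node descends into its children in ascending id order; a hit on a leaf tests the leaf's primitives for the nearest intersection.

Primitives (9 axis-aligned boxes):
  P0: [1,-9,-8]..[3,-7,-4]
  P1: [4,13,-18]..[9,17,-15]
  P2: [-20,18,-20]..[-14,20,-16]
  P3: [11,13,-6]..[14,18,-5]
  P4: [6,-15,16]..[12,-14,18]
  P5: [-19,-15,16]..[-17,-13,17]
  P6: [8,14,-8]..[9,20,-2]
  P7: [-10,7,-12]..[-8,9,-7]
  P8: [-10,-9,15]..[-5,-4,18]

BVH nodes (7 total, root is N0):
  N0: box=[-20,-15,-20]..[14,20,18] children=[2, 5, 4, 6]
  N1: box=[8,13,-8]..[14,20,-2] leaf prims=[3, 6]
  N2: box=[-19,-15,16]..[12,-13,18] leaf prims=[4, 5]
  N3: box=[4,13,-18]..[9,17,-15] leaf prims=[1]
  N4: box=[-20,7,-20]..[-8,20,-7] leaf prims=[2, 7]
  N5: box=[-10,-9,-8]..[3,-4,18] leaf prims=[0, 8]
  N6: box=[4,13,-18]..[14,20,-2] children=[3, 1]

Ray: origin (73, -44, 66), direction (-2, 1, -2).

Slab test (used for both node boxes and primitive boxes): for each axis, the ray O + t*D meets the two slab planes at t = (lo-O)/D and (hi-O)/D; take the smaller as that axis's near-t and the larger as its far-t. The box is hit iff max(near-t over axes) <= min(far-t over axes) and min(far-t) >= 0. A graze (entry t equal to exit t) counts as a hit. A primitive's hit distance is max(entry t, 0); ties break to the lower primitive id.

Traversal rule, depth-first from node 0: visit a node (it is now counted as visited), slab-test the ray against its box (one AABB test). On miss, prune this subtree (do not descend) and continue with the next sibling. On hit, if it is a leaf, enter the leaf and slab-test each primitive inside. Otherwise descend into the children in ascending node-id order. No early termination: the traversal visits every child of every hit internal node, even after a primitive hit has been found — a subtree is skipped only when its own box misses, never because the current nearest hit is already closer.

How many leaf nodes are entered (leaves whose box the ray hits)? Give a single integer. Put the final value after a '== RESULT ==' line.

Traverse from the root:
N0 x:[59/2,93/2] y:[29,64] z:[24,43] -> hit [59/2,43], descend [2, 4, 5, 6]
  N2 x:[61/2,46] y:[29,31] z:[24,25] -> miss, prune
  N4 x:[81/2,93/2] y:[51,64] z:[73/2,43] -> miss, prune
  N5 x:[35,83/2] y:[35,40] z:[24,37] -> hit [35,37] leaf, test {P0@t=35, P8(miss)}
  N6 x:[59/2,69/2] y:[57,64] z:[34,42] -> miss, prune

order=[0, 2, 4, 5, 6]  |boxes|=5  |leaves|=1  hit=P0

== RESULT ==
1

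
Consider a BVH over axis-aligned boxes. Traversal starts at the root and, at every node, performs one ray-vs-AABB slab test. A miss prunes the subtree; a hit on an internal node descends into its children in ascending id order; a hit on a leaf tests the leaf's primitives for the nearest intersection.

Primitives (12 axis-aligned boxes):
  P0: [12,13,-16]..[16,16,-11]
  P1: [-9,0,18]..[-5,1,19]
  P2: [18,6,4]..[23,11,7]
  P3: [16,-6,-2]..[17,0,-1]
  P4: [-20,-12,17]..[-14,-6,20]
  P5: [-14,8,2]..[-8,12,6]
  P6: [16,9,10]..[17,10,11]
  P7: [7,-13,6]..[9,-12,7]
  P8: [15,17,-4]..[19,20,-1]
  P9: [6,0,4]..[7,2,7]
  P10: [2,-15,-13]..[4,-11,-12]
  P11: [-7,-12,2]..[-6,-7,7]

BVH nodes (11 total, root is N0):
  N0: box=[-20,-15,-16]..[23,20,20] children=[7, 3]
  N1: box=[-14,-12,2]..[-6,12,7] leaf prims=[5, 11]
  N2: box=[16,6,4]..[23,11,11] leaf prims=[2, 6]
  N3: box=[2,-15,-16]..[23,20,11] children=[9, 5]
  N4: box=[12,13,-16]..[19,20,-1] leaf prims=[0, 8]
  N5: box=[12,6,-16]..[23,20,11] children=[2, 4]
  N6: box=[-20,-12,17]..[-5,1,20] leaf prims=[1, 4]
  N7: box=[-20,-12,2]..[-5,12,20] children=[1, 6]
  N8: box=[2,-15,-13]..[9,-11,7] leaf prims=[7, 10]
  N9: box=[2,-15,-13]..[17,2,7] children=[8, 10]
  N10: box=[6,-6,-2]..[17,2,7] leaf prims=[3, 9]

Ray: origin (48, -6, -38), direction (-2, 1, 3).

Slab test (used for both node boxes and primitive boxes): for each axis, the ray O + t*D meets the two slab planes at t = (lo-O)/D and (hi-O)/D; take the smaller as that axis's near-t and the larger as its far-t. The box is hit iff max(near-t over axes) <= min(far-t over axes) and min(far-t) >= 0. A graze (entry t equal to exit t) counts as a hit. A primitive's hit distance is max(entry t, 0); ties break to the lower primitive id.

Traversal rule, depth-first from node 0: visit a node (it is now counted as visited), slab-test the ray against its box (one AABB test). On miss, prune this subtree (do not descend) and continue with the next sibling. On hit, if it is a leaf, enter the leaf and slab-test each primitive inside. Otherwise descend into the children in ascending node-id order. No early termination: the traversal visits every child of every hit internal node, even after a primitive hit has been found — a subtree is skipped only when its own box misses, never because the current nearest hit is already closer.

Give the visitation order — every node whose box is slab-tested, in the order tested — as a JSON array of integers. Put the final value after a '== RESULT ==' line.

Traverse from the root:
N0 x:[25/2,34] y:[-9,26] z:[22/3,58/3] -> hit [25/2,58/3], descend [3, 7]
  N3 x:[25/2,23] y:[-9,26] z:[22/3,49/3] -> hit [25/2,49/3], descend [5, 9]
    N5 x:[25/2,18] y:[12,26] z:[22/3,49/3] -> hit [25/2,49/3], descend [2, 4]
      N2 x:[25/2,16] y:[12,17] z:[14,49/3] -> hit [14,16] leaf, test {P2@t=14, P6@t=16}
      N4 x:[29/2,18] y:[19,26] z:[22/3,37/3] -> miss, prune
    N9 x:[31/2,23] y:[-9,8] z:[25/3,15] -> miss, prune
  N7 x:[53/2,34] y:[-6,18] z:[40/3,58/3] -> miss, prune

order=[0, 3, 5, 2, 4, 9, 7]  |boxes|=7  |leaves|=1  hit=P2

== RESULT ==
[0, 3, 5, 2, 4, 9, 7]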